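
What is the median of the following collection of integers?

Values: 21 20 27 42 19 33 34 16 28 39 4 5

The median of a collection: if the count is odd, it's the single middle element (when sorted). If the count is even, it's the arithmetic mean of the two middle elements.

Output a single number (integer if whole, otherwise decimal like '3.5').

Answer: 24

Derivation:
Step 1: insert 21 -> lo=[21] (size 1, max 21) hi=[] (size 0) -> median=21
Step 2: insert 20 -> lo=[20] (size 1, max 20) hi=[21] (size 1, min 21) -> median=20.5
Step 3: insert 27 -> lo=[20, 21] (size 2, max 21) hi=[27] (size 1, min 27) -> median=21
Step 4: insert 42 -> lo=[20, 21] (size 2, max 21) hi=[27, 42] (size 2, min 27) -> median=24
Step 5: insert 19 -> lo=[19, 20, 21] (size 3, max 21) hi=[27, 42] (size 2, min 27) -> median=21
Step 6: insert 33 -> lo=[19, 20, 21] (size 3, max 21) hi=[27, 33, 42] (size 3, min 27) -> median=24
Step 7: insert 34 -> lo=[19, 20, 21, 27] (size 4, max 27) hi=[33, 34, 42] (size 3, min 33) -> median=27
Step 8: insert 16 -> lo=[16, 19, 20, 21] (size 4, max 21) hi=[27, 33, 34, 42] (size 4, min 27) -> median=24
Step 9: insert 28 -> lo=[16, 19, 20, 21, 27] (size 5, max 27) hi=[28, 33, 34, 42] (size 4, min 28) -> median=27
Step 10: insert 39 -> lo=[16, 19, 20, 21, 27] (size 5, max 27) hi=[28, 33, 34, 39, 42] (size 5, min 28) -> median=27.5
Step 11: insert 4 -> lo=[4, 16, 19, 20, 21, 27] (size 6, max 27) hi=[28, 33, 34, 39, 42] (size 5, min 28) -> median=27
Step 12: insert 5 -> lo=[4, 5, 16, 19, 20, 21] (size 6, max 21) hi=[27, 28, 33, 34, 39, 42] (size 6, min 27) -> median=24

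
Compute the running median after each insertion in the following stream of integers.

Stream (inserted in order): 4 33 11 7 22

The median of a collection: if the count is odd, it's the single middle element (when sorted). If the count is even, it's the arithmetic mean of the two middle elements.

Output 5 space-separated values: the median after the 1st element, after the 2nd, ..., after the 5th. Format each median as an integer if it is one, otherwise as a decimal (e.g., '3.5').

Step 1: insert 4 -> lo=[4] (size 1, max 4) hi=[] (size 0) -> median=4
Step 2: insert 33 -> lo=[4] (size 1, max 4) hi=[33] (size 1, min 33) -> median=18.5
Step 3: insert 11 -> lo=[4, 11] (size 2, max 11) hi=[33] (size 1, min 33) -> median=11
Step 4: insert 7 -> lo=[4, 7] (size 2, max 7) hi=[11, 33] (size 2, min 11) -> median=9
Step 5: insert 22 -> lo=[4, 7, 11] (size 3, max 11) hi=[22, 33] (size 2, min 22) -> median=11

Answer: 4 18.5 11 9 11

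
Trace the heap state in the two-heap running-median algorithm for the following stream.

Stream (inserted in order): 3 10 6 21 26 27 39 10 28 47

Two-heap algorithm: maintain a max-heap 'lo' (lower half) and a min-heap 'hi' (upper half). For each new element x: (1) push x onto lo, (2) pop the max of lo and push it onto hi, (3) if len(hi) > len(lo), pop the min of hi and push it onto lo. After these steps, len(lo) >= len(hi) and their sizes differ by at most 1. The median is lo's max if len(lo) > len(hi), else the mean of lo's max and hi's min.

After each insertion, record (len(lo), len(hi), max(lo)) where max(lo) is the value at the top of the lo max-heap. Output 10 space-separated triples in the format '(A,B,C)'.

Step 1: insert 3 -> lo=[3] hi=[] -> (len(lo)=1, len(hi)=0, max(lo)=3)
Step 2: insert 10 -> lo=[3] hi=[10] -> (len(lo)=1, len(hi)=1, max(lo)=3)
Step 3: insert 6 -> lo=[3, 6] hi=[10] -> (len(lo)=2, len(hi)=1, max(lo)=6)
Step 4: insert 21 -> lo=[3, 6] hi=[10, 21] -> (len(lo)=2, len(hi)=2, max(lo)=6)
Step 5: insert 26 -> lo=[3, 6, 10] hi=[21, 26] -> (len(lo)=3, len(hi)=2, max(lo)=10)
Step 6: insert 27 -> lo=[3, 6, 10] hi=[21, 26, 27] -> (len(lo)=3, len(hi)=3, max(lo)=10)
Step 7: insert 39 -> lo=[3, 6, 10, 21] hi=[26, 27, 39] -> (len(lo)=4, len(hi)=3, max(lo)=21)
Step 8: insert 10 -> lo=[3, 6, 10, 10] hi=[21, 26, 27, 39] -> (len(lo)=4, len(hi)=4, max(lo)=10)
Step 9: insert 28 -> lo=[3, 6, 10, 10, 21] hi=[26, 27, 28, 39] -> (len(lo)=5, len(hi)=4, max(lo)=21)
Step 10: insert 47 -> lo=[3, 6, 10, 10, 21] hi=[26, 27, 28, 39, 47] -> (len(lo)=5, len(hi)=5, max(lo)=21)

Answer: (1,0,3) (1,1,3) (2,1,6) (2,2,6) (3,2,10) (3,3,10) (4,3,21) (4,4,10) (5,4,21) (5,5,21)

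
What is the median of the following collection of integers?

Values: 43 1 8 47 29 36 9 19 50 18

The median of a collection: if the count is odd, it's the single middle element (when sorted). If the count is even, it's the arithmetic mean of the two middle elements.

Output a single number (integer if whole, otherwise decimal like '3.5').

Step 1: insert 43 -> lo=[43] (size 1, max 43) hi=[] (size 0) -> median=43
Step 2: insert 1 -> lo=[1] (size 1, max 1) hi=[43] (size 1, min 43) -> median=22
Step 3: insert 8 -> lo=[1, 8] (size 2, max 8) hi=[43] (size 1, min 43) -> median=8
Step 4: insert 47 -> lo=[1, 8] (size 2, max 8) hi=[43, 47] (size 2, min 43) -> median=25.5
Step 5: insert 29 -> lo=[1, 8, 29] (size 3, max 29) hi=[43, 47] (size 2, min 43) -> median=29
Step 6: insert 36 -> lo=[1, 8, 29] (size 3, max 29) hi=[36, 43, 47] (size 3, min 36) -> median=32.5
Step 7: insert 9 -> lo=[1, 8, 9, 29] (size 4, max 29) hi=[36, 43, 47] (size 3, min 36) -> median=29
Step 8: insert 19 -> lo=[1, 8, 9, 19] (size 4, max 19) hi=[29, 36, 43, 47] (size 4, min 29) -> median=24
Step 9: insert 50 -> lo=[1, 8, 9, 19, 29] (size 5, max 29) hi=[36, 43, 47, 50] (size 4, min 36) -> median=29
Step 10: insert 18 -> lo=[1, 8, 9, 18, 19] (size 5, max 19) hi=[29, 36, 43, 47, 50] (size 5, min 29) -> median=24

Answer: 24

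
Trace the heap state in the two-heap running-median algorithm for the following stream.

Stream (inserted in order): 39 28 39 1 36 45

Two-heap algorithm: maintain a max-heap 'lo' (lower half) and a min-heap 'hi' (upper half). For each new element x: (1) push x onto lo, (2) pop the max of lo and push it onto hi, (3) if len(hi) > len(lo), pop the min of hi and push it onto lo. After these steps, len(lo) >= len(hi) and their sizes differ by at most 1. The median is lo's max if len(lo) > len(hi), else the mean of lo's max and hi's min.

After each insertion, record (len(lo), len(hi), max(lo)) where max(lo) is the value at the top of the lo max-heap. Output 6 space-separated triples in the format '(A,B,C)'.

Answer: (1,0,39) (1,1,28) (2,1,39) (2,2,28) (3,2,36) (3,3,36)

Derivation:
Step 1: insert 39 -> lo=[39] hi=[] -> (len(lo)=1, len(hi)=0, max(lo)=39)
Step 2: insert 28 -> lo=[28] hi=[39] -> (len(lo)=1, len(hi)=1, max(lo)=28)
Step 3: insert 39 -> lo=[28, 39] hi=[39] -> (len(lo)=2, len(hi)=1, max(lo)=39)
Step 4: insert 1 -> lo=[1, 28] hi=[39, 39] -> (len(lo)=2, len(hi)=2, max(lo)=28)
Step 5: insert 36 -> lo=[1, 28, 36] hi=[39, 39] -> (len(lo)=3, len(hi)=2, max(lo)=36)
Step 6: insert 45 -> lo=[1, 28, 36] hi=[39, 39, 45] -> (len(lo)=3, len(hi)=3, max(lo)=36)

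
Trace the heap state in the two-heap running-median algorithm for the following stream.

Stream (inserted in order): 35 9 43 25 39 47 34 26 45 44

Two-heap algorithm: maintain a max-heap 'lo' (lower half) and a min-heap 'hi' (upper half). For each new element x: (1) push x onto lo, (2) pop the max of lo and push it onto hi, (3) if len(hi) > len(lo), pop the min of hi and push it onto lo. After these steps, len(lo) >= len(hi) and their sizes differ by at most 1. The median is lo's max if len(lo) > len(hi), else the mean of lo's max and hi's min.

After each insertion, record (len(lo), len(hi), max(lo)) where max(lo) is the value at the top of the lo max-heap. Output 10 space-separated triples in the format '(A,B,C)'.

Step 1: insert 35 -> lo=[35] hi=[] -> (len(lo)=1, len(hi)=0, max(lo)=35)
Step 2: insert 9 -> lo=[9] hi=[35] -> (len(lo)=1, len(hi)=1, max(lo)=9)
Step 3: insert 43 -> lo=[9, 35] hi=[43] -> (len(lo)=2, len(hi)=1, max(lo)=35)
Step 4: insert 25 -> lo=[9, 25] hi=[35, 43] -> (len(lo)=2, len(hi)=2, max(lo)=25)
Step 5: insert 39 -> lo=[9, 25, 35] hi=[39, 43] -> (len(lo)=3, len(hi)=2, max(lo)=35)
Step 6: insert 47 -> lo=[9, 25, 35] hi=[39, 43, 47] -> (len(lo)=3, len(hi)=3, max(lo)=35)
Step 7: insert 34 -> lo=[9, 25, 34, 35] hi=[39, 43, 47] -> (len(lo)=4, len(hi)=3, max(lo)=35)
Step 8: insert 26 -> lo=[9, 25, 26, 34] hi=[35, 39, 43, 47] -> (len(lo)=4, len(hi)=4, max(lo)=34)
Step 9: insert 45 -> lo=[9, 25, 26, 34, 35] hi=[39, 43, 45, 47] -> (len(lo)=5, len(hi)=4, max(lo)=35)
Step 10: insert 44 -> lo=[9, 25, 26, 34, 35] hi=[39, 43, 44, 45, 47] -> (len(lo)=5, len(hi)=5, max(lo)=35)

Answer: (1,0,35) (1,1,9) (2,1,35) (2,2,25) (3,2,35) (3,3,35) (4,3,35) (4,4,34) (5,4,35) (5,5,35)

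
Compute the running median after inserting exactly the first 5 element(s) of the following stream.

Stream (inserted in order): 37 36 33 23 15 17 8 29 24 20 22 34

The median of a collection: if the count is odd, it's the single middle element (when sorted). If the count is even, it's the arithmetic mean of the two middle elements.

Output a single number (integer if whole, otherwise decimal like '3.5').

Answer: 33

Derivation:
Step 1: insert 37 -> lo=[37] (size 1, max 37) hi=[] (size 0) -> median=37
Step 2: insert 36 -> lo=[36] (size 1, max 36) hi=[37] (size 1, min 37) -> median=36.5
Step 3: insert 33 -> lo=[33, 36] (size 2, max 36) hi=[37] (size 1, min 37) -> median=36
Step 4: insert 23 -> lo=[23, 33] (size 2, max 33) hi=[36, 37] (size 2, min 36) -> median=34.5
Step 5: insert 15 -> lo=[15, 23, 33] (size 3, max 33) hi=[36, 37] (size 2, min 36) -> median=33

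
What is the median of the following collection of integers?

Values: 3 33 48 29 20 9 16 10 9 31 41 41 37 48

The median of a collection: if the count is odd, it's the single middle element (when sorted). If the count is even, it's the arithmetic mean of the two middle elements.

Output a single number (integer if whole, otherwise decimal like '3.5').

Step 1: insert 3 -> lo=[3] (size 1, max 3) hi=[] (size 0) -> median=3
Step 2: insert 33 -> lo=[3] (size 1, max 3) hi=[33] (size 1, min 33) -> median=18
Step 3: insert 48 -> lo=[3, 33] (size 2, max 33) hi=[48] (size 1, min 48) -> median=33
Step 4: insert 29 -> lo=[3, 29] (size 2, max 29) hi=[33, 48] (size 2, min 33) -> median=31
Step 5: insert 20 -> lo=[3, 20, 29] (size 3, max 29) hi=[33, 48] (size 2, min 33) -> median=29
Step 6: insert 9 -> lo=[3, 9, 20] (size 3, max 20) hi=[29, 33, 48] (size 3, min 29) -> median=24.5
Step 7: insert 16 -> lo=[3, 9, 16, 20] (size 4, max 20) hi=[29, 33, 48] (size 3, min 29) -> median=20
Step 8: insert 10 -> lo=[3, 9, 10, 16] (size 4, max 16) hi=[20, 29, 33, 48] (size 4, min 20) -> median=18
Step 9: insert 9 -> lo=[3, 9, 9, 10, 16] (size 5, max 16) hi=[20, 29, 33, 48] (size 4, min 20) -> median=16
Step 10: insert 31 -> lo=[3, 9, 9, 10, 16] (size 5, max 16) hi=[20, 29, 31, 33, 48] (size 5, min 20) -> median=18
Step 11: insert 41 -> lo=[3, 9, 9, 10, 16, 20] (size 6, max 20) hi=[29, 31, 33, 41, 48] (size 5, min 29) -> median=20
Step 12: insert 41 -> lo=[3, 9, 9, 10, 16, 20] (size 6, max 20) hi=[29, 31, 33, 41, 41, 48] (size 6, min 29) -> median=24.5
Step 13: insert 37 -> lo=[3, 9, 9, 10, 16, 20, 29] (size 7, max 29) hi=[31, 33, 37, 41, 41, 48] (size 6, min 31) -> median=29
Step 14: insert 48 -> lo=[3, 9, 9, 10, 16, 20, 29] (size 7, max 29) hi=[31, 33, 37, 41, 41, 48, 48] (size 7, min 31) -> median=30

Answer: 30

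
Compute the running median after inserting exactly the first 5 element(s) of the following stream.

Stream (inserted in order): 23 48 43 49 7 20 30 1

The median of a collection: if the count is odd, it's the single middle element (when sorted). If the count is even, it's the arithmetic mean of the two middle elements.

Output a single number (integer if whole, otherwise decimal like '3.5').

Step 1: insert 23 -> lo=[23] (size 1, max 23) hi=[] (size 0) -> median=23
Step 2: insert 48 -> lo=[23] (size 1, max 23) hi=[48] (size 1, min 48) -> median=35.5
Step 3: insert 43 -> lo=[23, 43] (size 2, max 43) hi=[48] (size 1, min 48) -> median=43
Step 4: insert 49 -> lo=[23, 43] (size 2, max 43) hi=[48, 49] (size 2, min 48) -> median=45.5
Step 5: insert 7 -> lo=[7, 23, 43] (size 3, max 43) hi=[48, 49] (size 2, min 48) -> median=43

Answer: 43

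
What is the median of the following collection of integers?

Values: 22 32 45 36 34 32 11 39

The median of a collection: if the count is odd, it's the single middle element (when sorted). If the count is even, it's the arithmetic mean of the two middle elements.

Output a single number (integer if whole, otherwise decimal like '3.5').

Answer: 33

Derivation:
Step 1: insert 22 -> lo=[22] (size 1, max 22) hi=[] (size 0) -> median=22
Step 2: insert 32 -> lo=[22] (size 1, max 22) hi=[32] (size 1, min 32) -> median=27
Step 3: insert 45 -> lo=[22, 32] (size 2, max 32) hi=[45] (size 1, min 45) -> median=32
Step 4: insert 36 -> lo=[22, 32] (size 2, max 32) hi=[36, 45] (size 2, min 36) -> median=34
Step 5: insert 34 -> lo=[22, 32, 34] (size 3, max 34) hi=[36, 45] (size 2, min 36) -> median=34
Step 6: insert 32 -> lo=[22, 32, 32] (size 3, max 32) hi=[34, 36, 45] (size 3, min 34) -> median=33
Step 7: insert 11 -> lo=[11, 22, 32, 32] (size 4, max 32) hi=[34, 36, 45] (size 3, min 34) -> median=32
Step 8: insert 39 -> lo=[11, 22, 32, 32] (size 4, max 32) hi=[34, 36, 39, 45] (size 4, min 34) -> median=33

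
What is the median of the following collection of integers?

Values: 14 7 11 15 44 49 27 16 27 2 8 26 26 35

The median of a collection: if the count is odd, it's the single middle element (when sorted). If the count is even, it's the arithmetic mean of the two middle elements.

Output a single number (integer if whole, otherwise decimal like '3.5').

Step 1: insert 14 -> lo=[14] (size 1, max 14) hi=[] (size 0) -> median=14
Step 2: insert 7 -> lo=[7] (size 1, max 7) hi=[14] (size 1, min 14) -> median=10.5
Step 3: insert 11 -> lo=[7, 11] (size 2, max 11) hi=[14] (size 1, min 14) -> median=11
Step 4: insert 15 -> lo=[7, 11] (size 2, max 11) hi=[14, 15] (size 2, min 14) -> median=12.5
Step 5: insert 44 -> lo=[7, 11, 14] (size 3, max 14) hi=[15, 44] (size 2, min 15) -> median=14
Step 6: insert 49 -> lo=[7, 11, 14] (size 3, max 14) hi=[15, 44, 49] (size 3, min 15) -> median=14.5
Step 7: insert 27 -> lo=[7, 11, 14, 15] (size 4, max 15) hi=[27, 44, 49] (size 3, min 27) -> median=15
Step 8: insert 16 -> lo=[7, 11, 14, 15] (size 4, max 15) hi=[16, 27, 44, 49] (size 4, min 16) -> median=15.5
Step 9: insert 27 -> lo=[7, 11, 14, 15, 16] (size 5, max 16) hi=[27, 27, 44, 49] (size 4, min 27) -> median=16
Step 10: insert 2 -> lo=[2, 7, 11, 14, 15] (size 5, max 15) hi=[16, 27, 27, 44, 49] (size 5, min 16) -> median=15.5
Step 11: insert 8 -> lo=[2, 7, 8, 11, 14, 15] (size 6, max 15) hi=[16, 27, 27, 44, 49] (size 5, min 16) -> median=15
Step 12: insert 26 -> lo=[2, 7, 8, 11, 14, 15] (size 6, max 15) hi=[16, 26, 27, 27, 44, 49] (size 6, min 16) -> median=15.5
Step 13: insert 26 -> lo=[2, 7, 8, 11, 14, 15, 16] (size 7, max 16) hi=[26, 26, 27, 27, 44, 49] (size 6, min 26) -> median=16
Step 14: insert 35 -> lo=[2, 7, 8, 11, 14, 15, 16] (size 7, max 16) hi=[26, 26, 27, 27, 35, 44, 49] (size 7, min 26) -> median=21

Answer: 21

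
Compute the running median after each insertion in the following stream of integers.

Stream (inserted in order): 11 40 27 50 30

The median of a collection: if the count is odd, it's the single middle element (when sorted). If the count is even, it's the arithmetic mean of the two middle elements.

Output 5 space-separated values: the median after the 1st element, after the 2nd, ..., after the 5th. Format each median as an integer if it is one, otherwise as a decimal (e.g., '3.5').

Answer: 11 25.5 27 33.5 30

Derivation:
Step 1: insert 11 -> lo=[11] (size 1, max 11) hi=[] (size 0) -> median=11
Step 2: insert 40 -> lo=[11] (size 1, max 11) hi=[40] (size 1, min 40) -> median=25.5
Step 3: insert 27 -> lo=[11, 27] (size 2, max 27) hi=[40] (size 1, min 40) -> median=27
Step 4: insert 50 -> lo=[11, 27] (size 2, max 27) hi=[40, 50] (size 2, min 40) -> median=33.5
Step 5: insert 30 -> lo=[11, 27, 30] (size 3, max 30) hi=[40, 50] (size 2, min 40) -> median=30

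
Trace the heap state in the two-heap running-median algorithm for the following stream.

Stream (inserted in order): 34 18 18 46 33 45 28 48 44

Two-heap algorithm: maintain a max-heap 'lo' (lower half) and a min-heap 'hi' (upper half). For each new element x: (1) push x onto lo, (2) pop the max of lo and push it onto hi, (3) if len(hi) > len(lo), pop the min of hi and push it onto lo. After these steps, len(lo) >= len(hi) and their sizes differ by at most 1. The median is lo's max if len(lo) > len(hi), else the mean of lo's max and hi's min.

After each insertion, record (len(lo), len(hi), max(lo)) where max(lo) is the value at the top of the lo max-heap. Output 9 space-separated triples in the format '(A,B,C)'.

Step 1: insert 34 -> lo=[34] hi=[] -> (len(lo)=1, len(hi)=0, max(lo)=34)
Step 2: insert 18 -> lo=[18] hi=[34] -> (len(lo)=1, len(hi)=1, max(lo)=18)
Step 3: insert 18 -> lo=[18, 18] hi=[34] -> (len(lo)=2, len(hi)=1, max(lo)=18)
Step 4: insert 46 -> lo=[18, 18] hi=[34, 46] -> (len(lo)=2, len(hi)=2, max(lo)=18)
Step 5: insert 33 -> lo=[18, 18, 33] hi=[34, 46] -> (len(lo)=3, len(hi)=2, max(lo)=33)
Step 6: insert 45 -> lo=[18, 18, 33] hi=[34, 45, 46] -> (len(lo)=3, len(hi)=3, max(lo)=33)
Step 7: insert 28 -> lo=[18, 18, 28, 33] hi=[34, 45, 46] -> (len(lo)=4, len(hi)=3, max(lo)=33)
Step 8: insert 48 -> lo=[18, 18, 28, 33] hi=[34, 45, 46, 48] -> (len(lo)=4, len(hi)=4, max(lo)=33)
Step 9: insert 44 -> lo=[18, 18, 28, 33, 34] hi=[44, 45, 46, 48] -> (len(lo)=5, len(hi)=4, max(lo)=34)

Answer: (1,0,34) (1,1,18) (2,1,18) (2,2,18) (3,2,33) (3,3,33) (4,3,33) (4,4,33) (5,4,34)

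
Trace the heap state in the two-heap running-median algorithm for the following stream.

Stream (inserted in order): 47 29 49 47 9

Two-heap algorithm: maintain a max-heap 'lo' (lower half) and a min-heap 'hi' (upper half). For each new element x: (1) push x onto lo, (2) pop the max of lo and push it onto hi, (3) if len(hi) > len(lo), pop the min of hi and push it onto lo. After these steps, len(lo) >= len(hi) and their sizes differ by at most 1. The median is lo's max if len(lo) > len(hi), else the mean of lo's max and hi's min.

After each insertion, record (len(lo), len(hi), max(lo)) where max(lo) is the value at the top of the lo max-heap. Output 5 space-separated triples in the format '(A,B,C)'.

Answer: (1,0,47) (1,1,29) (2,1,47) (2,2,47) (3,2,47)

Derivation:
Step 1: insert 47 -> lo=[47] hi=[] -> (len(lo)=1, len(hi)=0, max(lo)=47)
Step 2: insert 29 -> lo=[29] hi=[47] -> (len(lo)=1, len(hi)=1, max(lo)=29)
Step 3: insert 49 -> lo=[29, 47] hi=[49] -> (len(lo)=2, len(hi)=1, max(lo)=47)
Step 4: insert 47 -> lo=[29, 47] hi=[47, 49] -> (len(lo)=2, len(hi)=2, max(lo)=47)
Step 5: insert 9 -> lo=[9, 29, 47] hi=[47, 49] -> (len(lo)=3, len(hi)=2, max(lo)=47)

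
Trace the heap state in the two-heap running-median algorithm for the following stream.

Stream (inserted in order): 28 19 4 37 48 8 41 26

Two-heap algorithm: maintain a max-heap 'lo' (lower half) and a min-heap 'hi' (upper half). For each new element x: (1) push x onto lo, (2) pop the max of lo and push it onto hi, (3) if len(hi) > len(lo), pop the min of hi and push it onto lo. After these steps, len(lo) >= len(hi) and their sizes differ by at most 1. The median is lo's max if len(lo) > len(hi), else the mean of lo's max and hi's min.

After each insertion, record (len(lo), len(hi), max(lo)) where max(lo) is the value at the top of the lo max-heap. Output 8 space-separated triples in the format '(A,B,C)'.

Step 1: insert 28 -> lo=[28] hi=[] -> (len(lo)=1, len(hi)=0, max(lo)=28)
Step 2: insert 19 -> lo=[19] hi=[28] -> (len(lo)=1, len(hi)=1, max(lo)=19)
Step 3: insert 4 -> lo=[4, 19] hi=[28] -> (len(lo)=2, len(hi)=1, max(lo)=19)
Step 4: insert 37 -> lo=[4, 19] hi=[28, 37] -> (len(lo)=2, len(hi)=2, max(lo)=19)
Step 5: insert 48 -> lo=[4, 19, 28] hi=[37, 48] -> (len(lo)=3, len(hi)=2, max(lo)=28)
Step 6: insert 8 -> lo=[4, 8, 19] hi=[28, 37, 48] -> (len(lo)=3, len(hi)=3, max(lo)=19)
Step 7: insert 41 -> lo=[4, 8, 19, 28] hi=[37, 41, 48] -> (len(lo)=4, len(hi)=3, max(lo)=28)
Step 8: insert 26 -> lo=[4, 8, 19, 26] hi=[28, 37, 41, 48] -> (len(lo)=4, len(hi)=4, max(lo)=26)

Answer: (1,0,28) (1,1,19) (2,1,19) (2,2,19) (3,2,28) (3,3,19) (4,3,28) (4,4,26)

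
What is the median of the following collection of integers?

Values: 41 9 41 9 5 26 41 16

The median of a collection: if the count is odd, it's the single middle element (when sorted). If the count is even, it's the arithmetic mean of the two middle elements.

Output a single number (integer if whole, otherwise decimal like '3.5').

Answer: 21

Derivation:
Step 1: insert 41 -> lo=[41] (size 1, max 41) hi=[] (size 0) -> median=41
Step 2: insert 9 -> lo=[9] (size 1, max 9) hi=[41] (size 1, min 41) -> median=25
Step 3: insert 41 -> lo=[9, 41] (size 2, max 41) hi=[41] (size 1, min 41) -> median=41
Step 4: insert 9 -> lo=[9, 9] (size 2, max 9) hi=[41, 41] (size 2, min 41) -> median=25
Step 5: insert 5 -> lo=[5, 9, 9] (size 3, max 9) hi=[41, 41] (size 2, min 41) -> median=9
Step 6: insert 26 -> lo=[5, 9, 9] (size 3, max 9) hi=[26, 41, 41] (size 3, min 26) -> median=17.5
Step 7: insert 41 -> lo=[5, 9, 9, 26] (size 4, max 26) hi=[41, 41, 41] (size 3, min 41) -> median=26
Step 8: insert 16 -> lo=[5, 9, 9, 16] (size 4, max 16) hi=[26, 41, 41, 41] (size 4, min 26) -> median=21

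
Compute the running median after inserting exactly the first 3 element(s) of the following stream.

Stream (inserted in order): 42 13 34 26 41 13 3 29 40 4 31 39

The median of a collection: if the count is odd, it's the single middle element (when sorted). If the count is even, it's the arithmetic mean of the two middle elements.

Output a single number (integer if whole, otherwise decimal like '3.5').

Step 1: insert 42 -> lo=[42] (size 1, max 42) hi=[] (size 0) -> median=42
Step 2: insert 13 -> lo=[13] (size 1, max 13) hi=[42] (size 1, min 42) -> median=27.5
Step 3: insert 34 -> lo=[13, 34] (size 2, max 34) hi=[42] (size 1, min 42) -> median=34

Answer: 34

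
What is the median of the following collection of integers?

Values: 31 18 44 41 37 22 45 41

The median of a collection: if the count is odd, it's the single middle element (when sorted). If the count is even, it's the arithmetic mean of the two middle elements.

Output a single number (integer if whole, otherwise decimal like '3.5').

Step 1: insert 31 -> lo=[31] (size 1, max 31) hi=[] (size 0) -> median=31
Step 2: insert 18 -> lo=[18] (size 1, max 18) hi=[31] (size 1, min 31) -> median=24.5
Step 3: insert 44 -> lo=[18, 31] (size 2, max 31) hi=[44] (size 1, min 44) -> median=31
Step 4: insert 41 -> lo=[18, 31] (size 2, max 31) hi=[41, 44] (size 2, min 41) -> median=36
Step 5: insert 37 -> lo=[18, 31, 37] (size 3, max 37) hi=[41, 44] (size 2, min 41) -> median=37
Step 6: insert 22 -> lo=[18, 22, 31] (size 3, max 31) hi=[37, 41, 44] (size 3, min 37) -> median=34
Step 7: insert 45 -> lo=[18, 22, 31, 37] (size 4, max 37) hi=[41, 44, 45] (size 3, min 41) -> median=37
Step 8: insert 41 -> lo=[18, 22, 31, 37] (size 4, max 37) hi=[41, 41, 44, 45] (size 4, min 41) -> median=39

Answer: 39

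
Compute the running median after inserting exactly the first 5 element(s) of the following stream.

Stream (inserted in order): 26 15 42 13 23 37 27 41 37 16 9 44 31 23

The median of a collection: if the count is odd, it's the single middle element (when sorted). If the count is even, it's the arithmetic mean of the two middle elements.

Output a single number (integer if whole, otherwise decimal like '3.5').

Answer: 23

Derivation:
Step 1: insert 26 -> lo=[26] (size 1, max 26) hi=[] (size 0) -> median=26
Step 2: insert 15 -> lo=[15] (size 1, max 15) hi=[26] (size 1, min 26) -> median=20.5
Step 3: insert 42 -> lo=[15, 26] (size 2, max 26) hi=[42] (size 1, min 42) -> median=26
Step 4: insert 13 -> lo=[13, 15] (size 2, max 15) hi=[26, 42] (size 2, min 26) -> median=20.5
Step 5: insert 23 -> lo=[13, 15, 23] (size 3, max 23) hi=[26, 42] (size 2, min 26) -> median=23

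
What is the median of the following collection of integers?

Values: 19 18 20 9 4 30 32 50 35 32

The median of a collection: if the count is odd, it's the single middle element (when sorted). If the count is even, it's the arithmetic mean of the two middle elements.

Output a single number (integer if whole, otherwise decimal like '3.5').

Step 1: insert 19 -> lo=[19] (size 1, max 19) hi=[] (size 0) -> median=19
Step 2: insert 18 -> lo=[18] (size 1, max 18) hi=[19] (size 1, min 19) -> median=18.5
Step 3: insert 20 -> lo=[18, 19] (size 2, max 19) hi=[20] (size 1, min 20) -> median=19
Step 4: insert 9 -> lo=[9, 18] (size 2, max 18) hi=[19, 20] (size 2, min 19) -> median=18.5
Step 5: insert 4 -> lo=[4, 9, 18] (size 3, max 18) hi=[19, 20] (size 2, min 19) -> median=18
Step 6: insert 30 -> lo=[4, 9, 18] (size 3, max 18) hi=[19, 20, 30] (size 3, min 19) -> median=18.5
Step 7: insert 32 -> lo=[4, 9, 18, 19] (size 4, max 19) hi=[20, 30, 32] (size 3, min 20) -> median=19
Step 8: insert 50 -> lo=[4, 9, 18, 19] (size 4, max 19) hi=[20, 30, 32, 50] (size 4, min 20) -> median=19.5
Step 9: insert 35 -> lo=[4, 9, 18, 19, 20] (size 5, max 20) hi=[30, 32, 35, 50] (size 4, min 30) -> median=20
Step 10: insert 32 -> lo=[4, 9, 18, 19, 20] (size 5, max 20) hi=[30, 32, 32, 35, 50] (size 5, min 30) -> median=25

Answer: 25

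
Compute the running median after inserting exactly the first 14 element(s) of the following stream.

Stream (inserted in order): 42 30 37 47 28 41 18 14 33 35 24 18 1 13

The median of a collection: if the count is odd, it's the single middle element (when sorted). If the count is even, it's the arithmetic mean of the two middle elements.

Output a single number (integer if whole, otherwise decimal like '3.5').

Answer: 29

Derivation:
Step 1: insert 42 -> lo=[42] (size 1, max 42) hi=[] (size 0) -> median=42
Step 2: insert 30 -> lo=[30] (size 1, max 30) hi=[42] (size 1, min 42) -> median=36
Step 3: insert 37 -> lo=[30, 37] (size 2, max 37) hi=[42] (size 1, min 42) -> median=37
Step 4: insert 47 -> lo=[30, 37] (size 2, max 37) hi=[42, 47] (size 2, min 42) -> median=39.5
Step 5: insert 28 -> lo=[28, 30, 37] (size 3, max 37) hi=[42, 47] (size 2, min 42) -> median=37
Step 6: insert 41 -> lo=[28, 30, 37] (size 3, max 37) hi=[41, 42, 47] (size 3, min 41) -> median=39
Step 7: insert 18 -> lo=[18, 28, 30, 37] (size 4, max 37) hi=[41, 42, 47] (size 3, min 41) -> median=37
Step 8: insert 14 -> lo=[14, 18, 28, 30] (size 4, max 30) hi=[37, 41, 42, 47] (size 4, min 37) -> median=33.5
Step 9: insert 33 -> lo=[14, 18, 28, 30, 33] (size 5, max 33) hi=[37, 41, 42, 47] (size 4, min 37) -> median=33
Step 10: insert 35 -> lo=[14, 18, 28, 30, 33] (size 5, max 33) hi=[35, 37, 41, 42, 47] (size 5, min 35) -> median=34
Step 11: insert 24 -> lo=[14, 18, 24, 28, 30, 33] (size 6, max 33) hi=[35, 37, 41, 42, 47] (size 5, min 35) -> median=33
Step 12: insert 18 -> lo=[14, 18, 18, 24, 28, 30] (size 6, max 30) hi=[33, 35, 37, 41, 42, 47] (size 6, min 33) -> median=31.5
Step 13: insert 1 -> lo=[1, 14, 18, 18, 24, 28, 30] (size 7, max 30) hi=[33, 35, 37, 41, 42, 47] (size 6, min 33) -> median=30
Step 14: insert 13 -> lo=[1, 13, 14, 18, 18, 24, 28] (size 7, max 28) hi=[30, 33, 35, 37, 41, 42, 47] (size 7, min 30) -> median=29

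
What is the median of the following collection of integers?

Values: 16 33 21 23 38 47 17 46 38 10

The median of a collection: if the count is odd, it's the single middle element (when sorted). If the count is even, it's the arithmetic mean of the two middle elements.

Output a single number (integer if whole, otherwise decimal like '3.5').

Answer: 28

Derivation:
Step 1: insert 16 -> lo=[16] (size 1, max 16) hi=[] (size 0) -> median=16
Step 2: insert 33 -> lo=[16] (size 1, max 16) hi=[33] (size 1, min 33) -> median=24.5
Step 3: insert 21 -> lo=[16, 21] (size 2, max 21) hi=[33] (size 1, min 33) -> median=21
Step 4: insert 23 -> lo=[16, 21] (size 2, max 21) hi=[23, 33] (size 2, min 23) -> median=22
Step 5: insert 38 -> lo=[16, 21, 23] (size 3, max 23) hi=[33, 38] (size 2, min 33) -> median=23
Step 6: insert 47 -> lo=[16, 21, 23] (size 3, max 23) hi=[33, 38, 47] (size 3, min 33) -> median=28
Step 7: insert 17 -> lo=[16, 17, 21, 23] (size 4, max 23) hi=[33, 38, 47] (size 3, min 33) -> median=23
Step 8: insert 46 -> lo=[16, 17, 21, 23] (size 4, max 23) hi=[33, 38, 46, 47] (size 4, min 33) -> median=28
Step 9: insert 38 -> lo=[16, 17, 21, 23, 33] (size 5, max 33) hi=[38, 38, 46, 47] (size 4, min 38) -> median=33
Step 10: insert 10 -> lo=[10, 16, 17, 21, 23] (size 5, max 23) hi=[33, 38, 38, 46, 47] (size 5, min 33) -> median=28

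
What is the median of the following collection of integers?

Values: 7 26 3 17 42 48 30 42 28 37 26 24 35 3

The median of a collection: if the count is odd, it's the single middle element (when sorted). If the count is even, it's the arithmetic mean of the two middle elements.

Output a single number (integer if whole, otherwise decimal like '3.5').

Step 1: insert 7 -> lo=[7] (size 1, max 7) hi=[] (size 0) -> median=7
Step 2: insert 26 -> lo=[7] (size 1, max 7) hi=[26] (size 1, min 26) -> median=16.5
Step 3: insert 3 -> lo=[3, 7] (size 2, max 7) hi=[26] (size 1, min 26) -> median=7
Step 4: insert 17 -> lo=[3, 7] (size 2, max 7) hi=[17, 26] (size 2, min 17) -> median=12
Step 5: insert 42 -> lo=[3, 7, 17] (size 3, max 17) hi=[26, 42] (size 2, min 26) -> median=17
Step 6: insert 48 -> lo=[3, 7, 17] (size 3, max 17) hi=[26, 42, 48] (size 3, min 26) -> median=21.5
Step 7: insert 30 -> lo=[3, 7, 17, 26] (size 4, max 26) hi=[30, 42, 48] (size 3, min 30) -> median=26
Step 8: insert 42 -> lo=[3, 7, 17, 26] (size 4, max 26) hi=[30, 42, 42, 48] (size 4, min 30) -> median=28
Step 9: insert 28 -> lo=[3, 7, 17, 26, 28] (size 5, max 28) hi=[30, 42, 42, 48] (size 4, min 30) -> median=28
Step 10: insert 37 -> lo=[3, 7, 17, 26, 28] (size 5, max 28) hi=[30, 37, 42, 42, 48] (size 5, min 30) -> median=29
Step 11: insert 26 -> lo=[3, 7, 17, 26, 26, 28] (size 6, max 28) hi=[30, 37, 42, 42, 48] (size 5, min 30) -> median=28
Step 12: insert 24 -> lo=[3, 7, 17, 24, 26, 26] (size 6, max 26) hi=[28, 30, 37, 42, 42, 48] (size 6, min 28) -> median=27
Step 13: insert 35 -> lo=[3, 7, 17, 24, 26, 26, 28] (size 7, max 28) hi=[30, 35, 37, 42, 42, 48] (size 6, min 30) -> median=28
Step 14: insert 3 -> lo=[3, 3, 7, 17, 24, 26, 26] (size 7, max 26) hi=[28, 30, 35, 37, 42, 42, 48] (size 7, min 28) -> median=27

Answer: 27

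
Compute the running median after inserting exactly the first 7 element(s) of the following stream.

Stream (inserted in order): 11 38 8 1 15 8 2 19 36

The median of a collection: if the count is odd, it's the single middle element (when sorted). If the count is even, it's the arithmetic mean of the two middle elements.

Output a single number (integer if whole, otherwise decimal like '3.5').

Step 1: insert 11 -> lo=[11] (size 1, max 11) hi=[] (size 0) -> median=11
Step 2: insert 38 -> lo=[11] (size 1, max 11) hi=[38] (size 1, min 38) -> median=24.5
Step 3: insert 8 -> lo=[8, 11] (size 2, max 11) hi=[38] (size 1, min 38) -> median=11
Step 4: insert 1 -> lo=[1, 8] (size 2, max 8) hi=[11, 38] (size 2, min 11) -> median=9.5
Step 5: insert 15 -> lo=[1, 8, 11] (size 3, max 11) hi=[15, 38] (size 2, min 15) -> median=11
Step 6: insert 8 -> lo=[1, 8, 8] (size 3, max 8) hi=[11, 15, 38] (size 3, min 11) -> median=9.5
Step 7: insert 2 -> lo=[1, 2, 8, 8] (size 4, max 8) hi=[11, 15, 38] (size 3, min 11) -> median=8

Answer: 8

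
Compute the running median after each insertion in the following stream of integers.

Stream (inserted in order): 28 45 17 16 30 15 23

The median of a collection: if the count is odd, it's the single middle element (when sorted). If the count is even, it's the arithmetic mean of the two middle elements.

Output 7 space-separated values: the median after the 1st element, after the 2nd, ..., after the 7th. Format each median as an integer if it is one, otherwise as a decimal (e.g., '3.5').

Answer: 28 36.5 28 22.5 28 22.5 23

Derivation:
Step 1: insert 28 -> lo=[28] (size 1, max 28) hi=[] (size 0) -> median=28
Step 2: insert 45 -> lo=[28] (size 1, max 28) hi=[45] (size 1, min 45) -> median=36.5
Step 3: insert 17 -> lo=[17, 28] (size 2, max 28) hi=[45] (size 1, min 45) -> median=28
Step 4: insert 16 -> lo=[16, 17] (size 2, max 17) hi=[28, 45] (size 2, min 28) -> median=22.5
Step 5: insert 30 -> lo=[16, 17, 28] (size 3, max 28) hi=[30, 45] (size 2, min 30) -> median=28
Step 6: insert 15 -> lo=[15, 16, 17] (size 3, max 17) hi=[28, 30, 45] (size 3, min 28) -> median=22.5
Step 7: insert 23 -> lo=[15, 16, 17, 23] (size 4, max 23) hi=[28, 30, 45] (size 3, min 28) -> median=23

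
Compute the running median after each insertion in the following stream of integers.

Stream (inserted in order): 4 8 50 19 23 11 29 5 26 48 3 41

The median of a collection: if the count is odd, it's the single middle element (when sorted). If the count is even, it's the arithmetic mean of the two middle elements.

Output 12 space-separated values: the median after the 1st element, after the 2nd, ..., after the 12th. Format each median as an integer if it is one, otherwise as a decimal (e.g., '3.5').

Step 1: insert 4 -> lo=[4] (size 1, max 4) hi=[] (size 0) -> median=4
Step 2: insert 8 -> lo=[4] (size 1, max 4) hi=[8] (size 1, min 8) -> median=6
Step 3: insert 50 -> lo=[4, 8] (size 2, max 8) hi=[50] (size 1, min 50) -> median=8
Step 4: insert 19 -> lo=[4, 8] (size 2, max 8) hi=[19, 50] (size 2, min 19) -> median=13.5
Step 5: insert 23 -> lo=[4, 8, 19] (size 3, max 19) hi=[23, 50] (size 2, min 23) -> median=19
Step 6: insert 11 -> lo=[4, 8, 11] (size 3, max 11) hi=[19, 23, 50] (size 3, min 19) -> median=15
Step 7: insert 29 -> lo=[4, 8, 11, 19] (size 4, max 19) hi=[23, 29, 50] (size 3, min 23) -> median=19
Step 8: insert 5 -> lo=[4, 5, 8, 11] (size 4, max 11) hi=[19, 23, 29, 50] (size 4, min 19) -> median=15
Step 9: insert 26 -> lo=[4, 5, 8, 11, 19] (size 5, max 19) hi=[23, 26, 29, 50] (size 4, min 23) -> median=19
Step 10: insert 48 -> lo=[4, 5, 8, 11, 19] (size 5, max 19) hi=[23, 26, 29, 48, 50] (size 5, min 23) -> median=21
Step 11: insert 3 -> lo=[3, 4, 5, 8, 11, 19] (size 6, max 19) hi=[23, 26, 29, 48, 50] (size 5, min 23) -> median=19
Step 12: insert 41 -> lo=[3, 4, 5, 8, 11, 19] (size 6, max 19) hi=[23, 26, 29, 41, 48, 50] (size 6, min 23) -> median=21

Answer: 4 6 8 13.5 19 15 19 15 19 21 19 21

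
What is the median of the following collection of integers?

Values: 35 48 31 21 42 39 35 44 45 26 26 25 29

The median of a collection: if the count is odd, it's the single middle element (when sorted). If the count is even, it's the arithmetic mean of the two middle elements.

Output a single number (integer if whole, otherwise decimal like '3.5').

Answer: 35

Derivation:
Step 1: insert 35 -> lo=[35] (size 1, max 35) hi=[] (size 0) -> median=35
Step 2: insert 48 -> lo=[35] (size 1, max 35) hi=[48] (size 1, min 48) -> median=41.5
Step 3: insert 31 -> lo=[31, 35] (size 2, max 35) hi=[48] (size 1, min 48) -> median=35
Step 4: insert 21 -> lo=[21, 31] (size 2, max 31) hi=[35, 48] (size 2, min 35) -> median=33
Step 5: insert 42 -> lo=[21, 31, 35] (size 3, max 35) hi=[42, 48] (size 2, min 42) -> median=35
Step 6: insert 39 -> lo=[21, 31, 35] (size 3, max 35) hi=[39, 42, 48] (size 3, min 39) -> median=37
Step 7: insert 35 -> lo=[21, 31, 35, 35] (size 4, max 35) hi=[39, 42, 48] (size 3, min 39) -> median=35
Step 8: insert 44 -> lo=[21, 31, 35, 35] (size 4, max 35) hi=[39, 42, 44, 48] (size 4, min 39) -> median=37
Step 9: insert 45 -> lo=[21, 31, 35, 35, 39] (size 5, max 39) hi=[42, 44, 45, 48] (size 4, min 42) -> median=39
Step 10: insert 26 -> lo=[21, 26, 31, 35, 35] (size 5, max 35) hi=[39, 42, 44, 45, 48] (size 5, min 39) -> median=37
Step 11: insert 26 -> lo=[21, 26, 26, 31, 35, 35] (size 6, max 35) hi=[39, 42, 44, 45, 48] (size 5, min 39) -> median=35
Step 12: insert 25 -> lo=[21, 25, 26, 26, 31, 35] (size 6, max 35) hi=[35, 39, 42, 44, 45, 48] (size 6, min 35) -> median=35
Step 13: insert 29 -> lo=[21, 25, 26, 26, 29, 31, 35] (size 7, max 35) hi=[35, 39, 42, 44, 45, 48] (size 6, min 35) -> median=35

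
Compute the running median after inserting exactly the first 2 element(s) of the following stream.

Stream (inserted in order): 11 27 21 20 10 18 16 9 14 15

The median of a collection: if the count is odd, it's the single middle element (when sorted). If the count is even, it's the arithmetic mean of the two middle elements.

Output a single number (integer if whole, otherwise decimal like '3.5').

Step 1: insert 11 -> lo=[11] (size 1, max 11) hi=[] (size 0) -> median=11
Step 2: insert 27 -> lo=[11] (size 1, max 11) hi=[27] (size 1, min 27) -> median=19

Answer: 19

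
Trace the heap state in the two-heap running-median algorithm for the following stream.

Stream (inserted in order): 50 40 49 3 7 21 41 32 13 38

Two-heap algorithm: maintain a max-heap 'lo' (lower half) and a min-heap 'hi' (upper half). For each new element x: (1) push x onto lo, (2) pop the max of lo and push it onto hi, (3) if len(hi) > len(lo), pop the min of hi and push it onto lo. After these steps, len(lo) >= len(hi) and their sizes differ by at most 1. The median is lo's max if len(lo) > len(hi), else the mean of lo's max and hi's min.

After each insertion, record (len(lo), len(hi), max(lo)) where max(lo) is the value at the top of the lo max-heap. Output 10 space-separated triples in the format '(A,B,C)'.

Answer: (1,0,50) (1,1,40) (2,1,49) (2,2,40) (3,2,40) (3,3,21) (4,3,40) (4,4,32) (5,4,32) (5,5,32)

Derivation:
Step 1: insert 50 -> lo=[50] hi=[] -> (len(lo)=1, len(hi)=0, max(lo)=50)
Step 2: insert 40 -> lo=[40] hi=[50] -> (len(lo)=1, len(hi)=1, max(lo)=40)
Step 3: insert 49 -> lo=[40, 49] hi=[50] -> (len(lo)=2, len(hi)=1, max(lo)=49)
Step 4: insert 3 -> lo=[3, 40] hi=[49, 50] -> (len(lo)=2, len(hi)=2, max(lo)=40)
Step 5: insert 7 -> lo=[3, 7, 40] hi=[49, 50] -> (len(lo)=3, len(hi)=2, max(lo)=40)
Step 6: insert 21 -> lo=[3, 7, 21] hi=[40, 49, 50] -> (len(lo)=3, len(hi)=3, max(lo)=21)
Step 7: insert 41 -> lo=[3, 7, 21, 40] hi=[41, 49, 50] -> (len(lo)=4, len(hi)=3, max(lo)=40)
Step 8: insert 32 -> lo=[3, 7, 21, 32] hi=[40, 41, 49, 50] -> (len(lo)=4, len(hi)=4, max(lo)=32)
Step 9: insert 13 -> lo=[3, 7, 13, 21, 32] hi=[40, 41, 49, 50] -> (len(lo)=5, len(hi)=4, max(lo)=32)
Step 10: insert 38 -> lo=[3, 7, 13, 21, 32] hi=[38, 40, 41, 49, 50] -> (len(lo)=5, len(hi)=5, max(lo)=32)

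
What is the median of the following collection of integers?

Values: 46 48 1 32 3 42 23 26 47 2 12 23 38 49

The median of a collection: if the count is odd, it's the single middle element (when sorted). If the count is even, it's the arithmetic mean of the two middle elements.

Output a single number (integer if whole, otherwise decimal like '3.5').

Step 1: insert 46 -> lo=[46] (size 1, max 46) hi=[] (size 0) -> median=46
Step 2: insert 48 -> lo=[46] (size 1, max 46) hi=[48] (size 1, min 48) -> median=47
Step 3: insert 1 -> lo=[1, 46] (size 2, max 46) hi=[48] (size 1, min 48) -> median=46
Step 4: insert 32 -> lo=[1, 32] (size 2, max 32) hi=[46, 48] (size 2, min 46) -> median=39
Step 5: insert 3 -> lo=[1, 3, 32] (size 3, max 32) hi=[46, 48] (size 2, min 46) -> median=32
Step 6: insert 42 -> lo=[1, 3, 32] (size 3, max 32) hi=[42, 46, 48] (size 3, min 42) -> median=37
Step 7: insert 23 -> lo=[1, 3, 23, 32] (size 4, max 32) hi=[42, 46, 48] (size 3, min 42) -> median=32
Step 8: insert 26 -> lo=[1, 3, 23, 26] (size 4, max 26) hi=[32, 42, 46, 48] (size 4, min 32) -> median=29
Step 9: insert 47 -> lo=[1, 3, 23, 26, 32] (size 5, max 32) hi=[42, 46, 47, 48] (size 4, min 42) -> median=32
Step 10: insert 2 -> lo=[1, 2, 3, 23, 26] (size 5, max 26) hi=[32, 42, 46, 47, 48] (size 5, min 32) -> median=29
Step 11: insert 12 -> lo=[1, 2, 3, 12, 23, 26] (size 6, max 26) hi=[32, 42, 46, 47, 48] (size 5, min 32) -> median=26
Step 12: insert 23 -> lo=[1, 2, 3, 12, 23, 23] (size 6, max 23) hi=[26, 32, 42, 46, 47, 48] (size 6, min 26) -> median=24.5
Step 13: insert 38 -> lo=[1, 2, 3, 12, 23, 23, 26] (size 7, max 26) hi=[32, 38, 42, 46, 47, 48] (size 6, min 32) -> median=26
Step 14: insert 49 -> lo=[1, 2, 3, 12, 23, 23, 26] (size 7, max 26) hi=[32, 38, 42, 46, 47, 48, 49] (size 7, min 32) -> median=29

Answer: 29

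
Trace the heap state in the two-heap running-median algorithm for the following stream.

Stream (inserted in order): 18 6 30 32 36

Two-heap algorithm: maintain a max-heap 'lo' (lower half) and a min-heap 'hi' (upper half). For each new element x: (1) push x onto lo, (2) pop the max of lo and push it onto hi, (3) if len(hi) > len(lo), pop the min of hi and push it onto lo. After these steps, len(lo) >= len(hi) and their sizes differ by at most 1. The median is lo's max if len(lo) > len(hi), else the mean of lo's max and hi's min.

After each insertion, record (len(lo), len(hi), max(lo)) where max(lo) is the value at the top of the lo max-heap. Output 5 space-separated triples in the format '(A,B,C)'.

Step 1: insert 18 -> lo=[18] hi=[] -> (len(lo)=1, len(hi)=0, max(lo)=18)
Step 2: insert 6 -> lo=[6] hi=[18] -> (len(lo)=1, len(hi)=1, max(lo)=6)
Step 3: insert 30 -> lo=[6, 18] hi=[30] -> (len(lo)=2, len(hi)=1, max(lo)=18)
Step 4: insert 32 -> lo=[6, 18] hi=[30, 32] -> (len(lo)=2, len(hi)=2, max(lo)=18)
Step 5: insert 36 -> lo=[6, 18, 30] hi=[32, 36] -> (len(lo)=3, len(hi)=2, max(lo)=30)

Answer: (1,0,18) (1,1,6) (2,1,18) (2,2,18) (3,2,30)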